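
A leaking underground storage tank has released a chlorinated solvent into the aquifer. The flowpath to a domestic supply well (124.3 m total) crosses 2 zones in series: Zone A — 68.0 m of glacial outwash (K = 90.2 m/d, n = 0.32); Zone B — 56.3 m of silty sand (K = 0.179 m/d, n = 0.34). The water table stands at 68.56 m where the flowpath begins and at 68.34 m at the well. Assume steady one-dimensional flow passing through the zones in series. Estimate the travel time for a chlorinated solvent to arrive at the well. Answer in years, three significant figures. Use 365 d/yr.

Total head drop ΔH = 68.56 − 68.34 = 0.22 m
Continuity: the same q passes through each zone, so ΔH = q·Σ(L_j/K_j) — the zones act as resistances in series.
Σ(L/K) = 68.0/90.2 + 56.3/0.179 = 0.7539 + 314.5 = 315.3 d
q = ΔH / Σ(L/K) = 0.22 / 315.3 = 6.978e-4 m/d (same in every zone)
Zone A: v = q/n = 6.978e-4/0.32 = 0.002181 m/d → t_A = 68.0/0.002181 = 31180 d
Zone B: v = q/n = 6.978e-4/0.34 = 0.002052 m/d → t_B = 56.3/0.002052 = 27430 d
Total t = 31180 + 27430 = 58620 d
   = 58620 / 365 = 161 yr

161 years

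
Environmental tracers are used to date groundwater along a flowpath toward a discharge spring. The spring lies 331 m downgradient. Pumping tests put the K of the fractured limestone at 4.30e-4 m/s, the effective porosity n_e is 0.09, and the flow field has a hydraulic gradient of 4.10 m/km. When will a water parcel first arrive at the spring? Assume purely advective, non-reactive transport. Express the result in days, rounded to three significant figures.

196 days

K = 4.30e-4 m/s × 86400 s/d = 37.15 m/d
Darcy flux q = K·i = 37.15 × 0.0041 = 0.1523 m/d
Average linear velocity = 0.1523 / 0.09 = 1.692 m/d
t = L / v = 331 / 1.692 = 195.6 d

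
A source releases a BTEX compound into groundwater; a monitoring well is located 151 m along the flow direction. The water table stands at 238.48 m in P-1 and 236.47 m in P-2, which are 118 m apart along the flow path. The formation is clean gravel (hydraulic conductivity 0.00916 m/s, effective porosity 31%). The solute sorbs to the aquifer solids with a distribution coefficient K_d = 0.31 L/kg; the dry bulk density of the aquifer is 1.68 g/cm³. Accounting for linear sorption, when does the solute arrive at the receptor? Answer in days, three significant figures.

Hydraulic gradient i = (238.48 − 236.47) / 118 = 2.01 / 118 = 0.01703
K = 0.00916 m/s × 86400 s/d = 791.4 m/d
q = Ki = 791.4 × 0.01703 = 13.48 m/d
v = Ki/n = 791.4·0.01703/0.31 = 43.49 m/d
Retardation R = 1 + ρ_b·K_d/n = 1 + 1.68×0.31/0.31 = 2.680
Contaminant velocity v_c = v/R = 43.49/2.680 = 16.23 m/d
t = L/v_c = 151/16.23 = 9.306 d

9.31 days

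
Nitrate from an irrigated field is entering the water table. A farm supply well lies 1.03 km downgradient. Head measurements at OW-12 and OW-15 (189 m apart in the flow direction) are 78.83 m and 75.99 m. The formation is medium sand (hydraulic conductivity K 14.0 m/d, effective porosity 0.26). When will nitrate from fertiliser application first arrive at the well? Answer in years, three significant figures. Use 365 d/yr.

3.49 years

Hydraulic gradient i = (78.83 − 75.99) / 189 = 2.84 / 189 = 0.01503
Darcy flux q = K·i = 14.0 × 0.01503 = 0.2104 m/d
Seepage velocity v = q / n = 0.2104 / 0.26 = 0.8091 m/d
L = 1.03 km = 1030 m
t = L / v = 1030 / 0.8091 = 1273 d
   = 1273 / 365 = 3.49 yr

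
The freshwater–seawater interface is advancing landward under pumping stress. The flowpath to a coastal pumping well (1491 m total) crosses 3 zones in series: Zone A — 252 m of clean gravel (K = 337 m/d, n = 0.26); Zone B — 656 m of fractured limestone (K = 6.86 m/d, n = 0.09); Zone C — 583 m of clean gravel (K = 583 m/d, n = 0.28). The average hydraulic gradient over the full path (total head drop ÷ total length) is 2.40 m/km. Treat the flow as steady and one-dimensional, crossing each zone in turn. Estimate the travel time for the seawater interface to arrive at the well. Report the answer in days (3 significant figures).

Continuity: the same q passes through each zone, so ΔH = q·Σ(L_j/K_j) — the zones act as resistances in series.
Σ(L/K) = 252/337 + 656/6.86 + 583/583 = 0.7478 + 95.63 + 1.000 = 97.37 d
K_eq = L_total / Σ(L/K) = 1491 / 97.37 = 15.31 m/d
q = K_eq · i = 15.31 × 0.0024 = 0.03675 m/d (same in every zone)
Zone A: v = q/n = 0.03675/0.26 = 0.1413 m/d → t_A = 252/0.1413 = 1783 d
Zone B: v = q/n = 0.03675/0.09 = 0.4083 m/d → t_B = 656/0.4083 = 1607 d
Zone C: v = q/n = 0.03675/0.28 = 0.1312 m/d → t_C = 583/0.1312 = 4442 d
Total t = 1783 + 1607 + 4442 = 7832 d

7830 days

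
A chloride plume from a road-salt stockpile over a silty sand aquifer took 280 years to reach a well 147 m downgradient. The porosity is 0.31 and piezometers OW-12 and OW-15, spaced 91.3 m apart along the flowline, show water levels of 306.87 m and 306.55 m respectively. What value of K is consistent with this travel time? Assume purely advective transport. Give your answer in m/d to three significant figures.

Hydraulic gradient i = (306.87 − 306.55) / 91.3 = 0.32 / 91.3 = 0.003505
t = 280 years = 102200 d
v = L / t = 147 / 102200 = 0.001438 m/d
K = v · n / i = 0.001438 × 0.31 / 0.003505 = 0.127 m/d

0.127 m/d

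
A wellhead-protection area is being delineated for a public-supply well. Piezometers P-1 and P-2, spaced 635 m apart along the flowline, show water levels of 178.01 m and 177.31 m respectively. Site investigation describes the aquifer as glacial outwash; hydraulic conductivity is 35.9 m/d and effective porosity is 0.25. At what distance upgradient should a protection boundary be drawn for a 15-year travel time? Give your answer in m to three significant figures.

867 m

Hydraulic gradient i = (178.01 − 177.31) / 635 = 0.70 / 635 = 0.001102
Darcy flux q = K·i = 35.9 × 0.001102 = 0.03957 m/d
Seepage velocity v = q / n = 0.03957 / 0.25 = 0.1583 m/d
T = 15 yr × 365 = 5475 d
L = v × T = 0.1583 × 5475 = 866.7 m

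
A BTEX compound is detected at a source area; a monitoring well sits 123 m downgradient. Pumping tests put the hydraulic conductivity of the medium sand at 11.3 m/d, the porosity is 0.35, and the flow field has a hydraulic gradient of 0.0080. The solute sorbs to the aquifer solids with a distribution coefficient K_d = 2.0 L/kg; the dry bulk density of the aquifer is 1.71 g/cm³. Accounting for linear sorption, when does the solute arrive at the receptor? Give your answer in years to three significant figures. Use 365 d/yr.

14.1 years

Darcy flux q = K·i = 11.3 × 0.0080 = 0.09040 m/d
Seepage velocity v = q / n = 0.09040 / 0.35 = 0.2583 m/d
Retardation R = 1 + ρ_b·K_d/n = 1 + 1.71×2.0/0.35 = 10.77
Contaminant velocity v_c = v/R = 0.2583/10.77 = 0.02398 m/d
t = L/v_c = 123/0.02398 = 5130 d
   = 5130/365 = 14.1 yr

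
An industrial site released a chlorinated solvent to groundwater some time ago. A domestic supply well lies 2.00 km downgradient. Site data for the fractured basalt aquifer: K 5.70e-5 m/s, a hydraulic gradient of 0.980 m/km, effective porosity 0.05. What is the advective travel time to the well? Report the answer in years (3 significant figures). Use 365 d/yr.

56.8 years

K = 5.70e-5 m/s × 86400 s/d = 4.925 m/d
Darcy flux q = K·i = 4.925 × 9.8e-4 = 0.004826 m/d
v = Ki/n = 4.925·9.8e-4/0.05 = 0.09653 m/d
L = 2.00 km = 2000 m
t = L / v = 2000 / 0.09653 = 20720 d
   = 20720 / 365 = 56.8 yr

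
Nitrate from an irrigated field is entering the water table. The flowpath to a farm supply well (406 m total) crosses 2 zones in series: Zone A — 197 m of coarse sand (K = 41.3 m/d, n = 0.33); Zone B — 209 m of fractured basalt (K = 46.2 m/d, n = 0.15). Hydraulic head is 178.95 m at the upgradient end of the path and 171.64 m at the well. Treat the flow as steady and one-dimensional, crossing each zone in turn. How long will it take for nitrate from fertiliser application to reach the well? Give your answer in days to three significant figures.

123 days

Total head drop ΔH = 178.95 − 171.64 = 7.31 m
Steady 1-D flow in series ⇒ the Darcy flux q is identical in every zone and the zone head losses add (resistances L/K in series).
Σ(L/K) = 197/41.3 + 209/46.2 = 4.770 + 4.524 = 9.294 d
q = ΔH / Σ(L/K) = 7.31 / 9.294 = 0.7865 m/d (same in every zone)
Zone A: v = q/n = 0.7865/0.33 = 2.383 m/d → t_A = 197/2.383 = 82.65 d
Zone B: v = q/n = 0.7865/0.15 = 5.244 m/d → t_B = 209/5.244 = 39.86 d
Total t = 82.65 + 39.86 = 122.5 d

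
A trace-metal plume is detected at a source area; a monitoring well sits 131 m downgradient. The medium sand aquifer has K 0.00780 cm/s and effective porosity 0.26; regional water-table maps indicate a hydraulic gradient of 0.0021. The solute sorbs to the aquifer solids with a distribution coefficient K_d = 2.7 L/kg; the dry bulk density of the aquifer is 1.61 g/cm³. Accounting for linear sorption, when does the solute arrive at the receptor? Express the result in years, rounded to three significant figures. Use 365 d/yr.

K = 0.00780 cm/s × 864 = 6.739 m/d
Darcy flux q = K·i = 6.739 × 0.0021 = 0.01415 m/d
Average linear velocity = 0.01415 / 0.26 = 0.05443 m/d
Retardation R = 1 + ρ_b·K_d/n = 1 + 1.61×2.7/0.26 = 17.72
Contaminant velocity v_c = v/R = 0.05443/17.72 = 0.003072 m/d
t = L/v_c = 131/0.003072 = 42640 d
   = 42640/365 = 117 yr

117 years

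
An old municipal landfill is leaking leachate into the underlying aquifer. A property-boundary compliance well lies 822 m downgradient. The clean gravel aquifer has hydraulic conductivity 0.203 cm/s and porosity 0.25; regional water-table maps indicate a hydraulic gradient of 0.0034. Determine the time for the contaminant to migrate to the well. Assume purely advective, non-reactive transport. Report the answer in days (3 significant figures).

K = 0.203 cm/s × 864 = 175.4 m/d
Darcy flux q = K·i = 175.4 × 0.0034 = 0.5963 m/d
Seepage velocity v = q / n = 0.5963 / 0.25 = 2.385 m/d
t = L / v = 822 / 2.385 = 344.6 d

345 days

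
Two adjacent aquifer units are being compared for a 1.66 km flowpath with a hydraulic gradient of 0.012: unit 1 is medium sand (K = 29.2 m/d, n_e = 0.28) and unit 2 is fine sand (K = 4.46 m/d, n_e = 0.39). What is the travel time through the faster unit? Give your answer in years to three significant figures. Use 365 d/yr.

Unit 1 (medium sand): v = 29.2×0.012/0.28 = 1.251 m/d, t = 1660/1.251 = 1326 d
Unit 2 (fine sand): v = 4.46×0.012/0.39 = 0.1372 m/d, t = 1660/0.1372 = 12100 d
Faster: 1326 d / 365 = 3.63 yr

3.63 years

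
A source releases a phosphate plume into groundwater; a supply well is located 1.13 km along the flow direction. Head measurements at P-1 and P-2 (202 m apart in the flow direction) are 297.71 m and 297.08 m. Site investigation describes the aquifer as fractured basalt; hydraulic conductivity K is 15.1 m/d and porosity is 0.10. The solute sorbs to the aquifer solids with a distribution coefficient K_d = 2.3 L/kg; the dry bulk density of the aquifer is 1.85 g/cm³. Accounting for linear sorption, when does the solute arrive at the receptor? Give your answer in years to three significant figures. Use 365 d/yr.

286 years

Hydraulic gradient i = (297.71 − 297.08) / 202 = 0.63 / 202 = 0.003119
q = Ki = 15.1 × 0.003119 = 0.04709 m/d
v = Ki/n = 15.1·0.003119/0.10 = 0.4709 m/d
Retardation R = 1 + ρ_b·K_d/n = 1 + 1.85×2.3/0.10 = 43.55
Contaminant velocity v_c = v/R = 0.4709/43.55 = 0.01081 m/d
L = 1.13 km = 1130 m
t = L/v_c = 1130/0.01081 = 104500 d
   = 104500/365 = 286 yr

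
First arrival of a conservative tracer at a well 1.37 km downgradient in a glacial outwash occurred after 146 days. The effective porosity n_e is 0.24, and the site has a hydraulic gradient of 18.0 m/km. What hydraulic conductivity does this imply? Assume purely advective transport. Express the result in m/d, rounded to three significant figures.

L = 1.37 km = 1370 m
v = L / t = 1370 / 146 = 9.384 m/d
K = v · n / i = 9.384 × 0.24 / 0.018 = 125 m/d

125 m/d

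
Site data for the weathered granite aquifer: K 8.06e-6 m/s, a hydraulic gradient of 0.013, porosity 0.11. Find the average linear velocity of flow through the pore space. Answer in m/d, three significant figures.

0.0823 m/d

K = 8.06e-6 m/s × 86400 s/d = 0.6964 m/d
q = Ki = 0.6964 × 0.013 = 0.009053 m/d
Average linear velocity = 0.009053 / 0.11 = 0.08230 m/d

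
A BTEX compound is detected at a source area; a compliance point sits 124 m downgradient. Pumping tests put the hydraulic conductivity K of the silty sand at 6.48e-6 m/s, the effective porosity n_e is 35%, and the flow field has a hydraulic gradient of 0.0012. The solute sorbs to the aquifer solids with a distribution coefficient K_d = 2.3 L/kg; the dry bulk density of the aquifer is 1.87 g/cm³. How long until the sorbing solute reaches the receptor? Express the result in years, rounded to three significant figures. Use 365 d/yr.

2350 years

K = 6.48e-6 m/s × 86400 s/d = 0.5599 m/d
q = Ki = 0.5599 × 0.0012 = 6.718e-4 m/d
Seepage velocity v = q / n = 6.718e-4 / 0.35 = 0.001920 m/d
Retardation R = 1 + ρ_b·K_d/n = 1 + 1.87×2.3/0.35 = 13.29
Contaminant velocity v_c = v/R = 0.001920/13.29 = 1.445e-4 m/d
t = L/v_c = 124/1.445e-4 = 858400 d
   = 858400/365 = 2350 yr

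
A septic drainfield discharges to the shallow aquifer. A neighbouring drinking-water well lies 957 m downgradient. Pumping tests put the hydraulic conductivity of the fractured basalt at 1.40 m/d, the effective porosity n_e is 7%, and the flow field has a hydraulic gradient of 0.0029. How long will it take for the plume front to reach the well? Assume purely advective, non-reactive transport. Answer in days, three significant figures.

Darcy flux q = K·i = 1.40 × 0.0029 = 0.004060 m/d
Seepage velocity v = q / n = 0.004060 / 0.07 = 0.05800 m/d
t = L / v = 957 / 0.05800 = 16500 d

16500 days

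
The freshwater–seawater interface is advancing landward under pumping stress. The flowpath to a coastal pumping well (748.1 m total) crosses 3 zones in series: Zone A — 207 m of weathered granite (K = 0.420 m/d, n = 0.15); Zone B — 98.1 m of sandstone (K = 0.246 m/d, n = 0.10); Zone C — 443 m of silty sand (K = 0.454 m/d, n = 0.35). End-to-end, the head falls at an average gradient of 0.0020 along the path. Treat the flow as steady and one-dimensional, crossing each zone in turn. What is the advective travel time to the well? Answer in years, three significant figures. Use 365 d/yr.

Continuity: the same q passes through each zone, so ΔH = q·Σ(L_j/K_j) — the zones act as resistances in series.
Σ(L/K) = 207/0.420 + 98.1/0.246 + 443/0.454 = 492.9 + 398.8 + 975.8 = 1867 d
K_eq = L_total / Σ(L/K) = 748.1 / 1867 = 0.4006 m/d
q = K_eq · i = 0.4006 × 0.0020 = 8.012e-4 m/d (same in every zone)
Zone A: v = q/n = 8.012e-4/0.15 = 0.005341 m/d → t_A = 207/0.005341 = 38750 d
Zone B: v = q/n = 8.012e-4/0.10 = 0.008012 m/d → t_B = 98.1/0.008012 = 12240 d
Zone C: v = q/n = 8.012e-4/0.35 = 0.002289 m/d → t_C = 443/0.002289 = 193500 d
Total t = 38750 + 12240 + 193500 = 244500 d
   = 244500 / 365 = 670 yr

670 years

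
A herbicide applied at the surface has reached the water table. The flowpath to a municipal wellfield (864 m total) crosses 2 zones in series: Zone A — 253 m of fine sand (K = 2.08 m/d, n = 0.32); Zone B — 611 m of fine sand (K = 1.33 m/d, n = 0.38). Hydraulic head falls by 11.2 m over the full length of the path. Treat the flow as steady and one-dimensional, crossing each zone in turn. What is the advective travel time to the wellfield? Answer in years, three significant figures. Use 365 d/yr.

Steady 1-D flow in series ⇒ the Darcy flux q is identical in every zone and the zone head losses add (resistances L/K in series).
Σ(L/K) = 253/2.08 + 611/1.33 = 121.6 + 459.4 = 581.0 d
q = ΔH / Σ(L/K) = 11.2 / 581.0 = 0.01928 m/d (same in every zone)
Zone A: v = q/n = 0.01928/0.32 = 0.06024 m/d → t_A = 253/0.06024 = 4200 d
Zone B: v = q/n = 0.01928/0.38 = 0.05073 m/d → t_B = 611/0.05073 = 12050 d
Total t = 4200 + 12050 = 16250 d
   = 16250 / 365 = 44.5 yr

44.5 years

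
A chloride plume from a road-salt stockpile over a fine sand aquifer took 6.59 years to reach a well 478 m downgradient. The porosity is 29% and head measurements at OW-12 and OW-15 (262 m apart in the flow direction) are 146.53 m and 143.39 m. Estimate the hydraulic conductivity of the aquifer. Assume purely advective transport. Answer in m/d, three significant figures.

Hydraulic gradient i = (146.53 − 143.39) / 262 = 3.14 / 262 = 0.01198
t = 6.59 years = 2405 d
v = L / t = 478 / 2405 = 0.1987 m/d
K = v · n / i = 0.1987 × 0.29 / 0.01198 = 4.81 m/d

4.81 m/d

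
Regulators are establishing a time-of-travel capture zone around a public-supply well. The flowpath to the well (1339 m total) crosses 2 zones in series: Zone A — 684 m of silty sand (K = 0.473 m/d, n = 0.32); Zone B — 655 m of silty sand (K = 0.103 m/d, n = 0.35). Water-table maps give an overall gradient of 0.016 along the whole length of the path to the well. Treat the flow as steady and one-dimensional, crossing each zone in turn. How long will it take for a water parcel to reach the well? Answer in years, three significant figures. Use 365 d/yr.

Continuity: the same q passes through each zone, so ΔH = q·Σ(L_j/K_j) — the zones act as resistances in series.
Σ(L/K) = 684/0.473 + 655/0.103 = 1446 + 6359 = 7805 d
K_eq = L_total / Σ(L/K) = 1339 / 7805 = 0.1715 m/d
q = K_eq · i = 0.1715 × 0.016 = 0.002745 m/d (same in every zone)
Zone A: v = q/n = 0.002745/0.32 = 0.008577 m/d → t_A = 684/0.008577 = 79740 d
Zone B: v = q/n = 0.002745/0.35 = 0.007842 m/d → t_B = 655/0.007842 = 83520 d
Total t = 79740 + 83520 = 163300 d
   = 163300 / 365 = 447 yr

447 years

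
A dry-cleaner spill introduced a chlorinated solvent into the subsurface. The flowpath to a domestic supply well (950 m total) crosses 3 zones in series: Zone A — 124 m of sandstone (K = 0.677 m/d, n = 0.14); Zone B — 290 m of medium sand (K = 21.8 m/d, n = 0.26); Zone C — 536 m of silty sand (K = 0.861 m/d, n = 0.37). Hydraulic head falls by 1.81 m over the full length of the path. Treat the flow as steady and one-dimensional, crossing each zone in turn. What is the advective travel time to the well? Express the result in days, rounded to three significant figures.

132000 days

Steady 1-D flow in series ⇒ the Darcy flux q is identical in every zone and the zone head losses add (resistances L/K in series).
Σ(L/K) = 124/0.677 + 290/21.8 + 536/0.861 = 183.2 + 13.30 + 622.5 = 819.0 d
q = ΔH / Σ(L/K) = 1.81 / 819.0 = 0.002210 m/d (same in every zone)
Zone A: v = q/n = 0.002210/0.14 = 0.01579 m/d → t_A = 124/0.01579 = 7855 d
Zone B: v = q/n = 0.002210/0.26 = 0.008500 m/d → t_B = 290/0.008500 = 34120 d
Zone C: v = q/n = 0.002210/0.37 = 0.005973 m/d → t_C = 536/0.005973 = 89740 d
Total t = 7855 + 34120 + 89740 = 131700 d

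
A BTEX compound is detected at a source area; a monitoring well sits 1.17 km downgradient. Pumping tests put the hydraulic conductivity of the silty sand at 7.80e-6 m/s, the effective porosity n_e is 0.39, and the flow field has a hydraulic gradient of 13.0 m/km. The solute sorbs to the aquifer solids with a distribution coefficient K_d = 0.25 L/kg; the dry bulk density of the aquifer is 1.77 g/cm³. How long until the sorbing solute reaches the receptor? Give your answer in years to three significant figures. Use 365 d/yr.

K = 7.80e-6 m/s × 86400 s/d = 0.6739 m/d
Darcy flux q = K·i = 0.6739 × 0.013 = 0.008761 m/d
Average linear velocity = 0.008761 / 0.39 = 0.02246 m/d
Retardation R = 1 + ρ_b·K_d/n = 1 + 1.77×0.25/0.39 = 2.135
Contaminant velocity v_c = v/R = 0.02246/2.135 = 0.01052 m/d
L = 1.17 km = 1170 m
t = L/v_c = 1170/0.01052 = 111200 d
   = 111200/365 = 305 yr

305 years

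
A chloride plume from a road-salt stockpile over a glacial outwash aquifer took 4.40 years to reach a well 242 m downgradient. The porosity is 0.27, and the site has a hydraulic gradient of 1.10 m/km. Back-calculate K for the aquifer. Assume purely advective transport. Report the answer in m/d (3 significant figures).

t = 4.40 years = 1606 d
v = L / t = 242 / 1606 = 0.1507 m/d
K = v · n / i = 0.1507 × 0.27 / 0.0011 = 37.0 m/d

37.0 m/d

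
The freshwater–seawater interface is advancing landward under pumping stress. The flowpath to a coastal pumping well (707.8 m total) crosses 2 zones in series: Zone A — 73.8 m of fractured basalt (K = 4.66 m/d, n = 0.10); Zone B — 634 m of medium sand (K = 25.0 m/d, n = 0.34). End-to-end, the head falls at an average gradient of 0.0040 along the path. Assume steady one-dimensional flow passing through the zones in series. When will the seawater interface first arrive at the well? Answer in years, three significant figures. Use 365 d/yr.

8.89 years

Continuity: the same q passes through each zone, so ΔH = q·Σ(L_j/K_j) — the zones act as resistances in series.
Σ(L/K) = 73.8/4.66 + 634/25.0 = 15.84 + 25.36 = 41.20 d
K_eq = L_total / Σ(L/K) = 707.8 / 41.20 = 17.18 m/d
q = K_eq · i = 17.18 × 0.0040 = 0.06872 m/d (same in every zone)
Zone A: v = q/n = 0.06872/0.10 = 0.6872 m/d → t_A = 73.8/0.6872 = 107.4 d
Zone B: v = q/n = 0.06872/0.34 = 0.2021 m/d → t_B = 634/0.2021 = 3137 d
Total t = 107.4 + 3137 = 3244 d
   = 3244 / 365 = 8.89 yr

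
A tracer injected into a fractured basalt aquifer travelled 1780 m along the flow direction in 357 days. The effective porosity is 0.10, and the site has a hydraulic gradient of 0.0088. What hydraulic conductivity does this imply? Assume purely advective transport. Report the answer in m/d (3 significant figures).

56.7 m/d

v = L / t = 1780 / 357 = 4.986 m/d
K = v · n / i = 4.986 × 0.10 / 0.0088 = 56.7 m/d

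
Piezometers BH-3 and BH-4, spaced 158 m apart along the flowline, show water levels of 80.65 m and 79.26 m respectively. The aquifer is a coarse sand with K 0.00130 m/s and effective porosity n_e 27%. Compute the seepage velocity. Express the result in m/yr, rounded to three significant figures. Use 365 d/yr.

1340 m/yr

Hydraulic gradient i = (80.65 − 79.26) / 158 = 1.39 / 158 = 0.008797
K = 0.00130 m/s × 86400 s/d = 112.3 m/d
q = Ki = 112.3 × 0.008797 = 0.9881 m/d
v_s = q/n_e = 0.9881/0.27 = 3.660 m/d
   = 3.660 × 365 = 1340 m/yr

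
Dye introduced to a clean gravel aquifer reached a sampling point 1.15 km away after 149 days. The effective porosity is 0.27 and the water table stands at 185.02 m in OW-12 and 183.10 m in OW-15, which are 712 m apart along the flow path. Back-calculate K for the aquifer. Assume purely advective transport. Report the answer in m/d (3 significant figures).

Hydraulic gradient i = (185.02 − 183.10) / 712 = 1.92 / 712 = 0.002697
L = 1.15 km = 1150 m
v = L / t = 1150 / 149 = 7.718 m/d
K = v · n / i = 7.718 × 0.27 / 0.002697 = 773 m/d

773 m/d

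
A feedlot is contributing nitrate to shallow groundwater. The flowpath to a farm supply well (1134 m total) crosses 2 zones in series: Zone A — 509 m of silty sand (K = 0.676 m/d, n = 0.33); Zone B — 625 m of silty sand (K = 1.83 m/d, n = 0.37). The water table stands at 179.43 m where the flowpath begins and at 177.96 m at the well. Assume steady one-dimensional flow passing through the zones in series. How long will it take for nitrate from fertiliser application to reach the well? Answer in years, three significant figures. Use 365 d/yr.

814 years

Total head drop ΔH = 179.43 − 177.96 = 1.47 m
Steady 1-D flow in series ⇒ the Darcy flux q is identical in every zone and the zone head losses add (resistances L/K in series).
Σ(L/K) = 509/0.676 + 625/1.83 = 753.0 + 341.5 = 1094 d
q = ΔH / Σ(L/K) = 1.47 / 1094 = 0.001343 m/d (same in every zone)
Zone A: v = q/n = 0.001343/0.33 = 0.004070 m/d → t_A = 509/0.004070 = 125100 d
Zone B: v = q/n = 0.001343/0.37 = 0.003630 m/d → t_B = 625/0.003630 = 172200 d
Total t = 125100 + 172200 = 297200 d
   = 297200 / 365 = 814 yr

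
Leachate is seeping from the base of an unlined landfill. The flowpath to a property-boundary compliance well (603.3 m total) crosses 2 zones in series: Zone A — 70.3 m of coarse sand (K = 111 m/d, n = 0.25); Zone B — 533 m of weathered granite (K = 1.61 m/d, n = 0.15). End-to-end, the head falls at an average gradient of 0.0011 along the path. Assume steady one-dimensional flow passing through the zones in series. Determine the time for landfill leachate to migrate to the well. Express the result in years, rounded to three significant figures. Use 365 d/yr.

134 years

For zones in series the flux q is common to all zones; the equivalent conductivity is the harmonic (thickness-weighted) mean, K_eq = L_total / Σ(L_j/K_j).
Σ(L/K) = 70.3/111 + 533/1.61 = 0.6333 + 331.1 = 331.7 d
K_eq = L_total / Σ(L/K) = 603.3 / 331.7 = 1.819 m/d
q = K_eq · i = 1.819 × 0.0011 = 0.002001 m/d (same in every zone)
Zone A: v = q/n = 0.002001/0.25 = 0.008003 m/d → t_A = 70.3/0.008003 = 8784 d
Zone B: v = q/n = 0.002001/0.15 = 0.01334 m/d → t_B = 533/0.01334 = 39960 d
Total t = 8784 + 39960 = 48740 d
   = 48740 / 365 = 134 yr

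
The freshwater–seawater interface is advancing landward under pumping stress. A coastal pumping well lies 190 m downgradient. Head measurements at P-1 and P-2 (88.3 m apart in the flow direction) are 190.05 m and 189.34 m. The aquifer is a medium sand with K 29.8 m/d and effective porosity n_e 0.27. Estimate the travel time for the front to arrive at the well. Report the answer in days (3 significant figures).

214 days

Hydraulic gradient i = (190.05 − 189.34) / 88.3 = 0.71 / 88.3 = 0.008041
Specific discharge q = 29.8 × 0.008041 = 0.2396 m/d
v = Ki/n = 29.8·0.008041/0.27 = 0.8875 m/d
t = L / v = 190 / 0.8875 = 214.1 d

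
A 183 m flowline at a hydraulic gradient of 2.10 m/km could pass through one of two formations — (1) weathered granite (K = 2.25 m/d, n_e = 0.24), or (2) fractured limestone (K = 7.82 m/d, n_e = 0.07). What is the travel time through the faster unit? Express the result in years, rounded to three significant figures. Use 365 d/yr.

Unit 1 (weathered granite): v = 2.25×0.0021/0.24 = 0.01969 m/d, t = 183/0.01969 = 9295 d
Unit 2 (fractured limestone): v = 7.82×0.0021/0.07 = 0.2346 m/d, t = 183/0.2346 = 780.1 d
Faster: 780.1 d / 365 = 2.14 yr

2.14 years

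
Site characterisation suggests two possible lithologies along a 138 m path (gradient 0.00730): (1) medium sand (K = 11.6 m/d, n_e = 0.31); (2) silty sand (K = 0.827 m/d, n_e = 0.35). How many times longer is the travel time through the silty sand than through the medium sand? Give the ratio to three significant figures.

Unit 1 (medium sand): v = 11.6×0.0073/0.31 = 0.2732 m/d, t = 138/0.2732 = 505.2 d
Unit 2 (silty sand): v = 0.827×0.0073/0.35 = 0.01725 m/d, t = 138/0.01725 = 8001 d
t(silty sand) / t(medium sand) = 8001/505.2 = 15.8

15.8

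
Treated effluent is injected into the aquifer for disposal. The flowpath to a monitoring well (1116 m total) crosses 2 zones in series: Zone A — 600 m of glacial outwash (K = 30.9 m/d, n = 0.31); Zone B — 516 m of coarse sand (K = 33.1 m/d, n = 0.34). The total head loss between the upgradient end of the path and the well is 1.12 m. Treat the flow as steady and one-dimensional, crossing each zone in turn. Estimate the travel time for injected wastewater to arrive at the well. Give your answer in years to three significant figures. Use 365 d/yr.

31.0 years

Steady 1-D flow in series ⇒ the Darcy flux q is identical in every zone and the zone head losses add (resistances L/K in series).
Σ(L/K) = 600/30.9 + 516/33.1 = 19.42 + 15.59 = 35.01 d
q = ΔH / Σ(L/K) = 1.12 / 35.01 = 0.03199 m/d (same in every zone)
Zone A: v = q/n = 0.03199/0.31 = 0.1032 m/d → t_A = 600/0.1032 = 5814 d
Zone B: v = q/n = 0.03199/0.34 = 0.09410 m/d → t_B = 516/0.09410 = 5484 d
Total t = 5814 + 5484 = 11300 d
   = 11300 / 365 = 31.0 yr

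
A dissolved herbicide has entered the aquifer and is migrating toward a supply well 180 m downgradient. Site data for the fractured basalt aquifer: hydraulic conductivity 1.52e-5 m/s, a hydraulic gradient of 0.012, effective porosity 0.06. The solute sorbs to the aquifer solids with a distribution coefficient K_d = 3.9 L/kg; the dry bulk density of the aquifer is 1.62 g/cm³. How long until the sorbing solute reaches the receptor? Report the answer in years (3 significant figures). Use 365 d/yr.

K = 1.52e-5 m/s × 86400 s/d = 1.313 m/d
q = Ki = 1.313 × 0.012 = 0.01576 m/d
Seepage velocity v = q / n = 0.01576 / 0.06 = 0.2627 m/d
Retardation R = 1 + ρ_b·K_d/n = 1 + 1.62×3.9/0.06 = 106.3
Contaminant velocity v_c = v/R = 0.2627/106.3 = 0.002471 m/d
t = L/v_c = 180/0.002471 = 72850 d
   = 72850/365 = 200 yr

200 years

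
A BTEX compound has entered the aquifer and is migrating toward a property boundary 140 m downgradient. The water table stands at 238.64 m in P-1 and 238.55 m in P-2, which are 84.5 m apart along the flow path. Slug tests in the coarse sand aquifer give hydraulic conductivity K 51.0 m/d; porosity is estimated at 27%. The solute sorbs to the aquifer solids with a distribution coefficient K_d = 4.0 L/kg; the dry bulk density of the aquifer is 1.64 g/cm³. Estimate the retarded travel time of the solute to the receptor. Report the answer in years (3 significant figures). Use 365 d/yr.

48.2 years

Hydraulic gradient i = (238.64 − 238.55) / 84.5 = 0.09 / 84.5 = 0.001065
q = Ki = 51.0 × 0.001065 = 0.05432 m/d
v_s = q/n_e = 0.05432/0.27 = 0.2012 m/d
Retardation R = 1 + ρ_b·K_d/n = 1 + 1.64×4.0/0.27 = 25.30
Contaminant velocity v_c = v/R = 0.2012/25.30 = 0.007953 m/d
t = L/v_c = 140/0.007953 = 17600 d
   = 17600/365 = 48.2 yr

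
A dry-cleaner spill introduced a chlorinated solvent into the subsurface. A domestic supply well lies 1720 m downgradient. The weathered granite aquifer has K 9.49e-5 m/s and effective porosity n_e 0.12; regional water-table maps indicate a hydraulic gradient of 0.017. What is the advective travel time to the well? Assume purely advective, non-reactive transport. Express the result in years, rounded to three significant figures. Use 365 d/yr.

4.06 years

K = 9.49e-5 m/s × 86400 s/d = 8.199 m/d
Darcy flux q = K·i = 8.199 × 0.017 = 0.1394 m/d
Seepage velocity v = q / n = 0.1394 / 0.12 = 1.162 m/d
t = L / v = 1720 / 1.162 = 1481 d
   = 1481 / 365 = 4.06 yr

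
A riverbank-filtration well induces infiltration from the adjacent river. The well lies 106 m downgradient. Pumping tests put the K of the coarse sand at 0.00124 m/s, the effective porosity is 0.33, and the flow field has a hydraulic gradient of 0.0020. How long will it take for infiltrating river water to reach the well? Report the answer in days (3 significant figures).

163 days

K = 0.00124 m/s × 86400 s/d = 107.1 m/d
Darcy flux q = K·i = 107.1 × 0.0020 = 0.2143 m/d
v_s = q/n_e = 0.2143/0.33 = 0.6493 m/d
t = L / v = 106 / 0.6493 = 163.3 d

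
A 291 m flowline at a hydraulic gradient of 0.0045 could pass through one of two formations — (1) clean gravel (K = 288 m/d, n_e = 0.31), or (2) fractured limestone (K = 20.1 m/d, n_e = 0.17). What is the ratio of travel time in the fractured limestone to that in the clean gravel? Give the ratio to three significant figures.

Unit 1 (clean gravel): v = 288×0.0045/0.31 = 4.181 m/d, t = 291/4.181 = 69.61 d
Unit 2 (fractured limestone): v = 20.1×0.0045/0.17 = 0.5321 m/d, t = 291/0.5321 = 546.9 d
t(fractured limestone) / t(clean gravel) = 546.9/69.61 = 7.86

7.86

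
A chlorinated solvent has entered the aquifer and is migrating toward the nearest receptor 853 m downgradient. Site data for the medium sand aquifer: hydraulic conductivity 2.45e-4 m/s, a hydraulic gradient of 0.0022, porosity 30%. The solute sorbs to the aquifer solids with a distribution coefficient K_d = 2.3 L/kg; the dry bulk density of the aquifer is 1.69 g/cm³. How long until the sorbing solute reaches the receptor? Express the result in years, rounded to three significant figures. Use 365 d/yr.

K = 2.45e-4 m/s × 86400 s/d = 21.17 m/d
q = Ki = 21.17 × 0.0022 = 0.04657 m/d
v = Ki/n = 21.17·0.0022/0.30 = 0.1552 m/d
Retardation R = 1 + ρ_b·K_d/n = 1 + 1.69×2.3/0.30 = 13.96
Contaminant velocity v_c = v/R = 0.1552/13.96 = 0.01112 m/d
t = L/v_c = 853/0.01112 = 76690 d
   = 76690/365 = 210 yr

210 years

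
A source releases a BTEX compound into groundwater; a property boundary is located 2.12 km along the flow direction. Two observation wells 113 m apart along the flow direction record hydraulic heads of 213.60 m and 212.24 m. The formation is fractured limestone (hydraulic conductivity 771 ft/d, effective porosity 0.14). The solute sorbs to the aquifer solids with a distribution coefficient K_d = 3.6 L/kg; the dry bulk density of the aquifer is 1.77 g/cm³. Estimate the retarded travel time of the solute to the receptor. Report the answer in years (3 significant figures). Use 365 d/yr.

Hydraulic gradient i = (213.60 − 212.24) / 113 = 1.36 / 113 = 0.01204
K = 771 ft/d × 0.3048 = 235.0 m/d
Specific discharge q = 235.0 × 0.01204 = 2.828 m/d
Seepage velocity v = q / n = 2.828 / 0.14 = 20.20 m/d
Retardation R = 1 + ρ_b·K_d/n = 1 + 1.77×3.6/0.14 = 46.51
Contaminant velocity v_c = v/R = 20.20/46.51 = 0.4343 m/d
L = 2.12 km = 2120 m
t = L/v_c = 2120/0.4343 = 4881 d
   = 4881/365 = 13.4 yr

13.4 years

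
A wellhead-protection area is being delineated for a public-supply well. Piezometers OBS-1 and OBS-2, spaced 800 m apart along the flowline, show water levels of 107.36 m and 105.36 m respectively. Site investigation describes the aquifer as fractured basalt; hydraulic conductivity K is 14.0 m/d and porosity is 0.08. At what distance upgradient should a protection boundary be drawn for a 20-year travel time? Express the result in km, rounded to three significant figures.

Hydraulic gradient i = (107.36 − 105.36) / 800 = 2.00 / 800 = 0.002500
Darcy flux q = K·i = 14.0 × 0.002500 = 0.03500 m/d
v = Ki/n = 14.0·0.002500/0.08 = 0.4375 m/d
T = 20 yr × 365 = 7300 d
L = v × T = 0.4375 × 7300 = 3194 m
   = 3.19 km

3.19 km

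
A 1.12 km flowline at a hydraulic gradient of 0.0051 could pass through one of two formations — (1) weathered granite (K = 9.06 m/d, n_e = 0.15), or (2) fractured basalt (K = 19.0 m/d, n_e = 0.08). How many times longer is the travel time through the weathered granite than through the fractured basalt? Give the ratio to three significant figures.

Unit 1 (weathered granite): v = 9.06×0.0051/0.15 = 0.3080 m/d, t = 1120/0.3080 = 3636 d
Unit 2 (fractured basalt): v = 19.0×0.0051/0.08 = 1.211 m/d, t = 1120/1.211 = 924.7 d
t(weathered granite) / t(fractured basalt) = 3636/924.7 = 3.93

3.93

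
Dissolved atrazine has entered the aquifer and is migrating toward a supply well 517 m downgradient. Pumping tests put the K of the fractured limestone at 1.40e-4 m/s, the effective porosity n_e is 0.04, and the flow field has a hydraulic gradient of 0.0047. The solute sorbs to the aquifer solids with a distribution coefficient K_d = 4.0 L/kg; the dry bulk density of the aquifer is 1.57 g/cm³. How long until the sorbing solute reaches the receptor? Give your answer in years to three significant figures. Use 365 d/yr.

157 years

K = 1.40e-4 m/s × 86400 s/d = 12.10 m/d
Specific discharge q = 12.10 × 0.0047 = 0.05685 m/d
v_s = q/n_e = 0.05685/0.04 = 1.421 m/d
Retardation R = 1 + ρ_b·K_d/n = 1 + 1.57×4.0/0.04 = 158.0
Contaminant velocity v_c = v/R = 1.421/158.0 = 0.008995 m/d
t = L/v_c = 517/0.008995 = 57470 d
   = 57470/365 = 157 yr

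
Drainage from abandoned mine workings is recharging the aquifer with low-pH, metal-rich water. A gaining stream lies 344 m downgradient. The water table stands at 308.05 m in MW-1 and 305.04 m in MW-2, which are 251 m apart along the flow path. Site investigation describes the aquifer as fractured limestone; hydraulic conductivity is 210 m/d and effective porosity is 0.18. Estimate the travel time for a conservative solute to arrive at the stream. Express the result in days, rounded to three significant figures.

Hydraulic gradient i = (308.05 − 305.04) / 251 = 3.01 / 251 = 0.01199
q = Ki = 210 × 0.01199 = 2.518 m/d
v = Ki/n = 210·0.01199/0.18 = 13.99 m/d
t = L / v = 344 / 13.99 = 24.59 d

24.6 days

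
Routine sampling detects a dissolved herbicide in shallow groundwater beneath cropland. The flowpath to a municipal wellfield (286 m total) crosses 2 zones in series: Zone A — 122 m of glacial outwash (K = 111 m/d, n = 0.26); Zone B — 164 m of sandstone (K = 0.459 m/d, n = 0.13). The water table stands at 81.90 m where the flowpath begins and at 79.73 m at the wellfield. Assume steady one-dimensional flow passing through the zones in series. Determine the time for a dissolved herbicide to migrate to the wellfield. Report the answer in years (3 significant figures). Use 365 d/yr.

24.0 years

Total head drop ΔH = 81.90 − 79.73 = 2.17 m
Continuity: the same q passes through each zone, so ΔH = q·Σ(L_j/K_j) — the zones act as resistances in series.
Σ(L/K) = 122/111 + 164/0.459 = 1.099 + 357.3 = 358.4 d
q = ΔH / Σ(L/K) = 2.17 / 358.4 = 0.006055 m/d (same in every zone)
Zone A: v = q/n = 0.006055/0.26 = 0.02329 m/d → t_A = 122/0.02329 = 5239 d
Zone B: v = q/n = 0.006055/0.13 = 0.04657 m/d → t_B = 164/0.04657 = 3521 d
Total t = 5239 + 3521 = 8760 d
   = 8760 / 365 = 24.0 yr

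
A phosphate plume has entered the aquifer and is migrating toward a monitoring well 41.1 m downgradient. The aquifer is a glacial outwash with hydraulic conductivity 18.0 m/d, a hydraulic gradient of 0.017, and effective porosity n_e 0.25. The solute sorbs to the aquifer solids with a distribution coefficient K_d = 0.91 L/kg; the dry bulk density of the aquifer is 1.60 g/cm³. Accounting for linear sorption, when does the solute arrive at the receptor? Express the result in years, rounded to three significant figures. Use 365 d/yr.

0.628 years

Specific discharge q = 18.0 × 0.017 = 0.3060 m/d
Average linear velocity = 0.3060 / 0.25 = 1.224 m/d
Retardation R = 1 + ρ_b·K_d/n = 1 + 1.60×0.91/0.25 = 6.824
Contaminant velocity v_c = v/R = 1.224/6.824 = 0.1794 m/d
t = L/v_c = 41.1/0.1794 = 229.1 d
   = 229.1/365 = 0.628 yr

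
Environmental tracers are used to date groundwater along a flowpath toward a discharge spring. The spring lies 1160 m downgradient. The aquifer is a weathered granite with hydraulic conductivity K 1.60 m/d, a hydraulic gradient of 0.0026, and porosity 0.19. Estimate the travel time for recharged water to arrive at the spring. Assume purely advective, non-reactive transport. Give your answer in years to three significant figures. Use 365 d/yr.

q = Ki = 1.60 × 0.0026 = 0.004160 m/d
Average linear velocity = 0.004160 / 0.19 = 0.02189 m/d
t = L / v = 1160 / 0.02189 = 52980 d
   = 52980 / 365 = 145 yr

145 years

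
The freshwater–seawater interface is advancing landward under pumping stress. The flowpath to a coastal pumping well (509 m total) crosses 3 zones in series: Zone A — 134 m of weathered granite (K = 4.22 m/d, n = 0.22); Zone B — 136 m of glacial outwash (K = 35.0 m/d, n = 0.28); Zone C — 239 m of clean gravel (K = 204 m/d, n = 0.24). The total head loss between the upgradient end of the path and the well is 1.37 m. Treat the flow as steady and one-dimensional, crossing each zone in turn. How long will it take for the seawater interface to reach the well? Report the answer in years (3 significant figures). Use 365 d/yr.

9.20 years

Continuity: the same q passes through each zone, so ΔH = q·Σ(L_j/K_j) — the zones act as resistances in series.
Σ(L/K) = 134/4.22 + 136/35.0 + 239/204 = 31.75 + 3.886 + 1.172 = 36.81 d
q = ΔH / Σ(L/K) = 1.37 / 36.81 = 0.03722 m/d (same in every zone)
Zone A: v = q/n = 0.03722/0.22 = 0.1692 m/d → t_A = 134/0.1692 = 792.1 d
Zone B: v = q/n = 0.03722/0.28 = 0.1329 m/d → t_B = 136/0.1329 = 1023 d
Zone C: v = q/n = 0.03722/0.24 = 0.1551 m/d → t_C = 239/0.1551 = 1541 d
Total t = 792.1 + 1023 + 1541 = 3357 d
   = 3357 / 365 = 9.20 yr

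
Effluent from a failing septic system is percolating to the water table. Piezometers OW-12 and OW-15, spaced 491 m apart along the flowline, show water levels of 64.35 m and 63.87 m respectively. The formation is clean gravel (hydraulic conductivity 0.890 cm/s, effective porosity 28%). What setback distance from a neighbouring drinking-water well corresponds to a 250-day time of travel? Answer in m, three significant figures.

Hydraulic gradient i = (64.35 − 63.87) / 491 = 0.48 / 491 = 9.776e-4
K = 0.890 cm/s × 864 = 769.0 m/d
Darcy flux q = K·i = 769.0 × 9.776e-4 = 0.7517 m/d
Seepage velocity v = q / n = 0.7517 / 0.28 = 2.685 m/d
L = v × T = 2.685 × 250 = 671.2 m

671 m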